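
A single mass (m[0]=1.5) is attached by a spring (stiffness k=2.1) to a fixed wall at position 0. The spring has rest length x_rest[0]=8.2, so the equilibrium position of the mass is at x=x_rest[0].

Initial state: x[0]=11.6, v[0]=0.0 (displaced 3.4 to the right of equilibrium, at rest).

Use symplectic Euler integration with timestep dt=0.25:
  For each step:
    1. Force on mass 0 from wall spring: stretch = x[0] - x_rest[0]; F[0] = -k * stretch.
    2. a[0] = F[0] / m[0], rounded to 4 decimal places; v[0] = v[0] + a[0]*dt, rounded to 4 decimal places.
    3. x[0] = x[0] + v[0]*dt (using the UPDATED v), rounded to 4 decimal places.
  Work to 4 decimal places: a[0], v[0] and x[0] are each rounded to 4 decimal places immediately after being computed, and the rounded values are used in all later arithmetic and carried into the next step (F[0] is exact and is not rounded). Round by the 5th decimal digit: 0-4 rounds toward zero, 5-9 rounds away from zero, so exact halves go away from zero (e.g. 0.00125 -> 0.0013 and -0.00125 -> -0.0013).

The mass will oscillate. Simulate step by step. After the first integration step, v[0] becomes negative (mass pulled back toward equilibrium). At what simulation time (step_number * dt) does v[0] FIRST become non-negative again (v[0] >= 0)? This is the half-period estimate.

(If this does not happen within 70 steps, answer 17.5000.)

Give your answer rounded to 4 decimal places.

Step 0: x=[11.6000] v=[0.0000]
Step 1: x=[11.3025] v=[-1.1900]
Step 2: x=[10.7335] v=[-2.2759]
Step 3: x=[9.9429] v=[-3.1626]
Step 4: x=[8.9998] v=[-3.7726]
Step 5: x=[7.9867] v=[-4.0525]
Step 6: x=[6.9922] v=[-3.9779]
Step 7: x=[6.1034] v=[-3.5552]
Step 8: x=[5.3981] v=[-2.8214]
Step 9: x=[4.9379] v=[-1.8407]
Step 10: x=[4.7632] v=[-0.6990]
Step 11: x=[4.8892] v=[0.5039]
First v>=0 after going negative at step 11, time=2.7500

Answer: 2.7500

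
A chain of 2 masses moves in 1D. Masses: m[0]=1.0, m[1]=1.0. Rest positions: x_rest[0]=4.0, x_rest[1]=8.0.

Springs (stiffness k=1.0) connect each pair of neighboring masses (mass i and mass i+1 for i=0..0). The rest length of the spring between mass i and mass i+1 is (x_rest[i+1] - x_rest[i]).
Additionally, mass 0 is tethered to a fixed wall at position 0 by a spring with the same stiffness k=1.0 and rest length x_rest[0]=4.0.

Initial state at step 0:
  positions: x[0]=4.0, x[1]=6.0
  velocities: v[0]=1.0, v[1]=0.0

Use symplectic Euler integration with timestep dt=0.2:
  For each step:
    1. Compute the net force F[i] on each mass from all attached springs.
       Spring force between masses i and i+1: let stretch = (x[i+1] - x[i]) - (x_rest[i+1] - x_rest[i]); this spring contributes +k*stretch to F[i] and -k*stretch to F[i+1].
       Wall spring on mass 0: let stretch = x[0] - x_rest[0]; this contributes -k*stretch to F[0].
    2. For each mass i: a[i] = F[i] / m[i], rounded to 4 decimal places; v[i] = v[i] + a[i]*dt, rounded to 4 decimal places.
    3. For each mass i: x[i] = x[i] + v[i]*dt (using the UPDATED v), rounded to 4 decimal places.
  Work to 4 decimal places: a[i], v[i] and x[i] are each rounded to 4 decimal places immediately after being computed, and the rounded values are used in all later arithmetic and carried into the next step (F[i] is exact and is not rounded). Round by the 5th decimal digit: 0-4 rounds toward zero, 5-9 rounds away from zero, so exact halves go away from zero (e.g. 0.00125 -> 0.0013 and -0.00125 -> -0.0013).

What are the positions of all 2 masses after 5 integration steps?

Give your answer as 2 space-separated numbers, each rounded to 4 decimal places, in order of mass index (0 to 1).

Step 0: x=[4.0000 6.0000] v=[1.0000 0.0000]
Step 1: x=[4.1200 6.0800] v=[0.6000 0.4000]
Step 2: x=[4.1536 6.2416] v=[0.1680 0.8080]
Step 3: x=[4.1046 6.4797] v=[-0.2451 1.1904]
Step 4: x=[3.9864 6.7828] v=[-0.5910 1.5154]
Step 5: x=[3.8206 7.1340] v=[-0.8290 1.7561]

Answer: 3.8206 7.1340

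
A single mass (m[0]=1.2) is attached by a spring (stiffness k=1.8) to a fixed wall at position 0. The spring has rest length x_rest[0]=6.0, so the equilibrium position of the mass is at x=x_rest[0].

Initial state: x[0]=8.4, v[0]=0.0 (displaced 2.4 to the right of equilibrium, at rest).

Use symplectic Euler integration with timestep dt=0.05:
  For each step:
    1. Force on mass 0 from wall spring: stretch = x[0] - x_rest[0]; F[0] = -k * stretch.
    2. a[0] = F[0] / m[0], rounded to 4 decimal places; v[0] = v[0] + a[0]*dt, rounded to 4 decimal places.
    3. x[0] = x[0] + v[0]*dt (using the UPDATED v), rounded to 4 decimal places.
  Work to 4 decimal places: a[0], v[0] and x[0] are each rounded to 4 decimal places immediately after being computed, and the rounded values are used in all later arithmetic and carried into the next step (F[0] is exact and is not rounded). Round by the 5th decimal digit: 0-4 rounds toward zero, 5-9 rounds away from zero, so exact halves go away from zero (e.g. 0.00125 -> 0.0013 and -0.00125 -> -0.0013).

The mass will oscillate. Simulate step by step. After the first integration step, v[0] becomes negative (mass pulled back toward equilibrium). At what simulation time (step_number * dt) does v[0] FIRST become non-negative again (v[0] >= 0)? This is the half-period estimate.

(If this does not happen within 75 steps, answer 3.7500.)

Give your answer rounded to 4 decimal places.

Answer: 2.6000

Derivation:
Step 0: x=[8.4000] v=[0.0000]
Step 1: x=[8.3910] v=[-0.1800]
Step 2: x=[8.3730] v=[-0.3593]
Step 3: x=[8.3461] v=[-0.5373]
Step 4: x=[8.3104] v=[-0.7133]
Step 5: x=[8.2661] v=[-0.8866]
Step 6: x=[8.2133] v=[-1.0566]
Step 7: x=[8.1522] v=[-1.2226]
Step 8: x=[8.0830] v=[-1.3840]
Step 9: x=[8.0060] v=[-1.5402]
Step 10: x=[7.9215] v=[-1.6907]
Step 11: x=[7.8298] v=[-1.8348]
Step 12: x=[7.7312] v=[-1.9720]
Step 13: x=[7.6261] v=[-2.1018]
Step 14: x=[7.5149] v=[-2.2238]
Step 15: x=[7.3980] v=[-2.3374]
Step 16: x=[7.2759] v=[-2.4423]
Step 17: x=[7.1490] v=[-2.5380]
Step 18: x=[7.0178] v=[-2.6242]
Step 19: x=[6.8828] v=[-2.7005]
Step 20: x=[6.7445] v=[-2.7667]
Step 21: x=[6.6034] v=[-2.8225]
Step 22: x=[6.4600] v=[-2.8678]
Step 23: x=[6.3149] v=[-2.9023]
Step 24: x=[6.1686] v=[-2.9259]
Step 25: x=[6.0217] v=[-2.9385]
Step 26: x=[5.8747] v=[-2.9401]
Step 27: x=[5.7282] v=[-2.9307]
Step 28: x=[5.5827] v=[-2.9103]
Step 29: x=[5.4388] v=[-2.8790]
Step 30: x=[5.2970] v=[-2.8369]
Step 31: x=[5.1578] v=[-2.7842]
Step 32: x=[5.0218] v=[-2.7210]
Step 33: x=[4.8894] v=[-2.6476]
Step 34: x=[4.7612] v=[-2.5643]
Step 35: x=[4.6376] v=[-2.4714]
Step 36: x=[4.5191] v=[-2.3692]
Step 37: x=[4.4062] v=[-2.2581]
Step 38: x=[4.2993] v=[-2.1386]
Step 39: x=[4.1988] v=[-2.0110]
Step 40: x=[4.1050] v=[-1.8759]
Step 41: x=[4.0183] v=[-1.7338]
Step 42: x=[3.9390] v=[-1.5852]
Step 43: x=[3.8675] v=[-1.4306]
Step 44: x=[3.8040] v=[-1.2707]
Step 45: x=[3.7487] v=[-1.1060]
Step 46: x=[3.7018] v=[-0.9372]
Step 47: x=[3.6636] v=[-0.7648]
Step 48: x=[3.6341] v=[-0.5896]
Step 49: x=[3.6135] v=[-0.4122]
Step 50: x=[3.6018] v=[-0.2332]
Step 51: x=[3.5991] v=[-0.0533]
Step 52: x=[3.6054] v=[0.1268]
First v>=0 after going negative at step 52, time=2.6000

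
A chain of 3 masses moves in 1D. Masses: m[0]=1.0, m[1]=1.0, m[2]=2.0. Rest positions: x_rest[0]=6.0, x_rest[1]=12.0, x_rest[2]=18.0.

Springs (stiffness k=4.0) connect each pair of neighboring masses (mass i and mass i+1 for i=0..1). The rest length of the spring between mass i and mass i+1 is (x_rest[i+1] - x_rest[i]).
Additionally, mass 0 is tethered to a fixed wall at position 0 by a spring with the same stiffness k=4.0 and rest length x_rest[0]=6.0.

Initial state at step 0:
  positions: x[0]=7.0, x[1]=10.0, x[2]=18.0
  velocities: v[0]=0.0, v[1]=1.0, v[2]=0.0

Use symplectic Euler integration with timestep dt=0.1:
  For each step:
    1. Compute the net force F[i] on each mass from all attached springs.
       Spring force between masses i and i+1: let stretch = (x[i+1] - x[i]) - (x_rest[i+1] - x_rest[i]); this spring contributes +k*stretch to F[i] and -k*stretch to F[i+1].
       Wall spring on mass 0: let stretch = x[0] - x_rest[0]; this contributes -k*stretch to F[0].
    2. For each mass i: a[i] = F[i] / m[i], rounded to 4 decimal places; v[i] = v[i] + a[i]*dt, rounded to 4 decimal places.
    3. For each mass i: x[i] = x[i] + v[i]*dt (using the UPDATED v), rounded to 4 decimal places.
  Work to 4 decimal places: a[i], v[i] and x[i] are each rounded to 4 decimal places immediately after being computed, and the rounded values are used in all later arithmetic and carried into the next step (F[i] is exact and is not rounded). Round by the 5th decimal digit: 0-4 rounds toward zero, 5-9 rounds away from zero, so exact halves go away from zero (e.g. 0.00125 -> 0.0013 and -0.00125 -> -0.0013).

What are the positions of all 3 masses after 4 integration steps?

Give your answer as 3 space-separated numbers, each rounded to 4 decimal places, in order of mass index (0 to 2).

Answer: 5.7302 11.9854 17.6868

Derivation:
Step 0: x=[7.0000 10.0000 18.0000] v=[0.0000 1.0000 0.0000]
Step 1: x=[6.8400 10.3000 17.9600] v=[-1.6000 3.0000 -0.4000]
Step 2: x=[6.5448 10.7680 17.8868] v=[-2.9520 4.6800 -0.7320]
Step 3: x=[6.1567 11.3518 17.7912] v=[-3.8806 5.8382 -0.9558]
Step 4: x=[5.7302 11.9854 17.6868] v=[-4.2652 6.3359 -1.0437]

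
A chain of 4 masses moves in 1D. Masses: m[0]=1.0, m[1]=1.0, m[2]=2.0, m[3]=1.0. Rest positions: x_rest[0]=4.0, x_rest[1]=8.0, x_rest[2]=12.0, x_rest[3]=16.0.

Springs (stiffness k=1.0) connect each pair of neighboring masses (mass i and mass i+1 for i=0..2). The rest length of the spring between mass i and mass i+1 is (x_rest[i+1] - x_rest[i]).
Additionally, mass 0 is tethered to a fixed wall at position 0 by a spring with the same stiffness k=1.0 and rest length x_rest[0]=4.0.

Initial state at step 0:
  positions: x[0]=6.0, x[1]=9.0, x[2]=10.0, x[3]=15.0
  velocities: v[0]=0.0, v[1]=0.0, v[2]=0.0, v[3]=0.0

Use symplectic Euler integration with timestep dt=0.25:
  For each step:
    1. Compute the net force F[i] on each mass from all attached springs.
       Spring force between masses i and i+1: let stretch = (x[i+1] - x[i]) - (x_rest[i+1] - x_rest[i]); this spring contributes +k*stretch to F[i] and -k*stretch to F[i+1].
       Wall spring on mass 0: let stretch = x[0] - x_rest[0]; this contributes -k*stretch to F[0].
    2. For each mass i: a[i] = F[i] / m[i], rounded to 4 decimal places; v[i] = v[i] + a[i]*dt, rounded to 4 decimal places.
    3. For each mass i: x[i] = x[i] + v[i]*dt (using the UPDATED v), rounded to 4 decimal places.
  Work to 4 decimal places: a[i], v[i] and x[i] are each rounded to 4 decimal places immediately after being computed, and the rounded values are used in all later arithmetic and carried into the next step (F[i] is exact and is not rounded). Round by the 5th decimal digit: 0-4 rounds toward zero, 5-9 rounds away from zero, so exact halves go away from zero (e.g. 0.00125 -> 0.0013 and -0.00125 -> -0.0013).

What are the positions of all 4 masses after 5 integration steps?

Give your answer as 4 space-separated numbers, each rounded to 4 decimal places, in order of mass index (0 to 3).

Answer: 3.7008 7.4992 11.4392 14.4300

Derivation:
Step 0: x=[6.0000 9.0000 10.0000 15.0000] v=[0.0000 0.0000 0.0000 0.0000]
Step 1: x=[5.8125 8.8750 10.1250 14.9375] v=[-0.7500 -0.5000 0.5000 -0.2500]
Step 2: x=[5.4531 8.6367 10.3613 14.8242] v=[-1.4375 -0.9531 0.9453 -0.4531]
Step 3: x=[4.9519 8.3072 10.6832 14.6820] v=[-2.0049 -1.3179 1.2876 -0.5688]
Step 4: x=[4.3509 7.9165 11.0558 14.5399] v=[-2.4041 -1.5627 1.4905 -0.5685]
Step 5: x=[3.7008 7.4992 11.4392 14.4300] v=[-2.6004 -1.6693 1.5336 -0.4395]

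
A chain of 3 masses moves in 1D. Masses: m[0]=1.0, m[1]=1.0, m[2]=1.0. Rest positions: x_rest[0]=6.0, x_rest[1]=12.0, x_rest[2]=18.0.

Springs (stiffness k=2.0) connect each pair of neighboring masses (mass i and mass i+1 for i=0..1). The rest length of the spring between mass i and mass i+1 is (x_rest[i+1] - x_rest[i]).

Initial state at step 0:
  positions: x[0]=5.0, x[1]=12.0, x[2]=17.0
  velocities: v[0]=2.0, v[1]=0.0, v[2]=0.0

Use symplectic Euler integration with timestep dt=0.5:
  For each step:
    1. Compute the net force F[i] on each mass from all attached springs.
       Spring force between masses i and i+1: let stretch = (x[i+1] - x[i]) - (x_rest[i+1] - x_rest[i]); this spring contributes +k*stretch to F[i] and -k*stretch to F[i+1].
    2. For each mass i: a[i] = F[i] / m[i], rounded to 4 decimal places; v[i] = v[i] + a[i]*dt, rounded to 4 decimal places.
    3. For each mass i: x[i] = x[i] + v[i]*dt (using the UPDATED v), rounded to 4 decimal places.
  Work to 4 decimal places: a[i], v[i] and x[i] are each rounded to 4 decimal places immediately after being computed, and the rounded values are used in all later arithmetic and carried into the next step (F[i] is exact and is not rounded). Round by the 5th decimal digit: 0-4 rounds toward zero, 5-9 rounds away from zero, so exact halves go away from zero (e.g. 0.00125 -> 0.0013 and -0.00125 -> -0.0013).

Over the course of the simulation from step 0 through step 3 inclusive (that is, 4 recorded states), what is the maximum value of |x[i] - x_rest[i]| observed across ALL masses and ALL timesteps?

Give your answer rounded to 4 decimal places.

Step 0: x=[5.0000 12.0000 17.0000] v=[2.0000 0.0000 0.0000]
Step 1: x=[6.5000 11.0000 17.5000] v=[3.0000 -2.0000 1.0000]
Step 2: x=[7.2500 11.0000 17.7500] v=[1.5000 0.0000 0.5000]
Step 3: x=[6.8750 12.5000 17.6250] v=[-0.7500 3.0000 -0.2500]
Max displacement = 1.2500

Answer: 1.2500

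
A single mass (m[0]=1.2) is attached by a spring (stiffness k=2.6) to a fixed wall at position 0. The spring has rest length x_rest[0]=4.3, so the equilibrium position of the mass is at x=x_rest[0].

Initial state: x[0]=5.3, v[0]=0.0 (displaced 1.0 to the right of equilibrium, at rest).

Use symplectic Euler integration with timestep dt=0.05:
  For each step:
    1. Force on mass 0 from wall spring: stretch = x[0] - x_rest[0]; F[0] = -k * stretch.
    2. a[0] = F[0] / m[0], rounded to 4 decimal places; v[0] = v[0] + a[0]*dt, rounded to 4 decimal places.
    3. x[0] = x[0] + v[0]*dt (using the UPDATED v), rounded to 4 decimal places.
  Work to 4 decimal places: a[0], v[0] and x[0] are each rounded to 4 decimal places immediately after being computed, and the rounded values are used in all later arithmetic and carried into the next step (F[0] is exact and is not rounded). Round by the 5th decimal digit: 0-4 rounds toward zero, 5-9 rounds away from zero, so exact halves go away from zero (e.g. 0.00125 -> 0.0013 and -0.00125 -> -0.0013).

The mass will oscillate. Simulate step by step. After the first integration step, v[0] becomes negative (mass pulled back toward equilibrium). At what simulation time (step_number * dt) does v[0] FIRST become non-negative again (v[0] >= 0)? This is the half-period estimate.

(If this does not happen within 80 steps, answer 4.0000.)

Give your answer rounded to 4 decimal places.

Answer: 2.1500

Derivation:
Step 0: x=[5.3000] v=[0.0000]
Step 1: x=[5.2946] v=[-0.1083]
Step 2: x=[5.2838] v=[-0.2161]
Step 3: x=[5.2677] v=[-0.3227]
Step 4: x=[5.2463] v=[-0.4275]
Step 5: x=[5.2198] v=[-0.5300]
Step 6: x=[5.1883] v=[-0.6296]
Step 7: x=[5.1520] v=[-0.7258]
Step 8: x=[5.1111] v=[-0.8181]
Step 9: x=[5.0658] v=[-0.9060]
Step 10: x=[5.0164] v=[-0.9890]
Step 11: x=[4.9631] v=[-1.0666]
Step 12: x=[4.9062] v=[-1.1384]
Step 13: x=[4.8460] v=[-1.2041]
Step 14: x=[4.7828] v=[-1.2633]
Step 15: x=[4.7170] v=[-1.3156]
Step 16: x=[4.6490] v=[-1.3608]
Step 17: x=[4.5791] v=[-1.3986]
Step 18: x=[4.5077] v=[-1.4288]
Step 19: x=[4.4351] v=[-1.4513]
Step 20: x=[4.3618] v=[-1.4659]
Step 21: x=[4.2882] v=[-1.4726]
Step 22: x=[4.2146] v=[-1.4713]
Step 23: x=[4.1415] v=[-1.4621]
Step 24: x=[4.0693] v=[-1.4449]
Step 25: x=[3.9983] v=[-1.4199]
Step 26: x=[3.9289] v=[-1.3872]
Step 27: x=[3.8616] v=[-1.3470]
Step 28: x=[3.7966] v=[-1.2995]
Step 29: x=[3.7344] v=[-1.2450]
Step 30: x=[3.6752] v=[-1.1837]
Step 31: x=[3.6194] v=[-1.1160]
Step 32: x=[3.5673] v=[-1.0423]
Step 33: x=[3.5192] v=[-0.9629]
Step 34: x=[3.4753] v=[-0.8783]
Step 35: x=[3.4359] v=[-0.7890]
Step 36: x=[3.4011] v=[-0.6954]
Step 37: x=[3.3712] v=[-0.5980]
Step 38: x=[3.3463] v=[-0.4974]
Step 39: x=[3.3266] v=[-0.3941]
Step 40: x=[3.3122] v=[-0.2887]
Step 41: x=[3.3031] v=[-0.1817]
Step 42: x=[3.2994] v=[-0.0737]
Step 43: x=[3.3011] v=[0.0347]
First v>=0 after going negative at step 43, time=2.1500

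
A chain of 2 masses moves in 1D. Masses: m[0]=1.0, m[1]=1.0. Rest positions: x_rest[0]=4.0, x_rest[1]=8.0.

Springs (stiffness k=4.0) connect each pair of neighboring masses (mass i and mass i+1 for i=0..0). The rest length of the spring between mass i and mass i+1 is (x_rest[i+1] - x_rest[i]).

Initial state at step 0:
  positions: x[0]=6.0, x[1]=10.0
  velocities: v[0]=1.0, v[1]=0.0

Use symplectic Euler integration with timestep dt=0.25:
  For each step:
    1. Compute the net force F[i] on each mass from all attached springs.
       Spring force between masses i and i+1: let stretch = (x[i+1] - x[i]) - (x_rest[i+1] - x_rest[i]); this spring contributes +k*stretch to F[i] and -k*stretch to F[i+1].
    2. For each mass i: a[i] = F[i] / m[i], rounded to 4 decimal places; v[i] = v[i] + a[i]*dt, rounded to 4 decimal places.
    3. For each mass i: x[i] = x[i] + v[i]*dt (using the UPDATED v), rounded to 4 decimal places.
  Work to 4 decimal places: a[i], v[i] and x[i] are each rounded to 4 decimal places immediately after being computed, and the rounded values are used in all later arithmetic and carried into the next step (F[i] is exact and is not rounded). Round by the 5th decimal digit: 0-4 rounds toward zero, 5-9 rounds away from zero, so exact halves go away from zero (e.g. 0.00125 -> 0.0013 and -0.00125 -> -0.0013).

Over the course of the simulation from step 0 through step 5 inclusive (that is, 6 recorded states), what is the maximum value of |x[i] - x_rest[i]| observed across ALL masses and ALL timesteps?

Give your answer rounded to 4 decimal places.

Answer: 2.7110

Derivation:
Step 0: x=[6.0000 10.0000] v=[1.0000 0.0000]
Step 1: x=[6.2500 10.0000] v=[1.0000 0.0000]
Step 2: x=[6.4375 10.0625] v=[0.7500 0.2500]
Step 3: x=[6.5313 10.2188] v=[0.3750 0.6250]
Step 4: x=[6.5469 10.4532] v=[0.0625 0.9375]
Step 5: x=[6.5391 10.7110] v=[-0.0312 1.0312]
Max displacement = 2.7110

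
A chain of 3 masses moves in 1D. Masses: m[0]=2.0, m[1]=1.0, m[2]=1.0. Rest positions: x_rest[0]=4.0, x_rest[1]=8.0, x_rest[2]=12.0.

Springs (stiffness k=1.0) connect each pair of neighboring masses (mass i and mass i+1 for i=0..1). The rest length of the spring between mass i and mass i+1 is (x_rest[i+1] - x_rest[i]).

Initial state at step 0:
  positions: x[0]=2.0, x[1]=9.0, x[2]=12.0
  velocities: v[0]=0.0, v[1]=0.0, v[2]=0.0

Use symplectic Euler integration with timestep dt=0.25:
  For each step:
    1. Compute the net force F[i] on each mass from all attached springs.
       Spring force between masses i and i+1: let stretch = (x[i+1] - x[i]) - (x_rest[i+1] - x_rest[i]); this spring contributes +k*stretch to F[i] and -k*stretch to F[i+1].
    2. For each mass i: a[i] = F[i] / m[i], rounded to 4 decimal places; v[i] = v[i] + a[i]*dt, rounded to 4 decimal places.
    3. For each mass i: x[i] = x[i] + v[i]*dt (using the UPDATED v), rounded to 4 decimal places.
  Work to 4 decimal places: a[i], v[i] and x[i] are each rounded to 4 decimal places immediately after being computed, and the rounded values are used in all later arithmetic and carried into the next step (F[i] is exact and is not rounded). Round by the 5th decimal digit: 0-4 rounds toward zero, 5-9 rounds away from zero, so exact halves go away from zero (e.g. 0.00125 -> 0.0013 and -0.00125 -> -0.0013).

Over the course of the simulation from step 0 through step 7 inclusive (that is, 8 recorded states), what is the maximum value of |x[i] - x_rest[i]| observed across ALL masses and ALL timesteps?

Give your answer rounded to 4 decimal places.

Step 0: x=[2.0000 9.0000 12.0000] v=[0.0000 0.0000 0.0000]
Step 1: x=[2.0938 8.7500 12.0625] v=[0.3750 -1.0000 0.2500]
Step 2: x=[2.2706 8.2910 12.1680] v=[0.7070 -1.8359 0.4219]
Step 3: x=[2.5105 7.6981 12.2812] v=[0.9596 -2.3718 0.4527]
Step 4: x=[2.7875 7.0674 12.3579] v=[1.1081 -2.5229 0.3069]
Step 5: x=[3.0733 6.4998 12.3540] v=[1.1431 -2.2703 -0.0157]
Step 6: x=[3.3412 6.0840 12.2342] v=[1.0714 -1.6634 -0.4793]
Step 7: x=[3.5698 5.8811 11.9800] v=[0.9143 -0.8116 -1.0169]
Max displacement = 2.1189

Answer: 2.1189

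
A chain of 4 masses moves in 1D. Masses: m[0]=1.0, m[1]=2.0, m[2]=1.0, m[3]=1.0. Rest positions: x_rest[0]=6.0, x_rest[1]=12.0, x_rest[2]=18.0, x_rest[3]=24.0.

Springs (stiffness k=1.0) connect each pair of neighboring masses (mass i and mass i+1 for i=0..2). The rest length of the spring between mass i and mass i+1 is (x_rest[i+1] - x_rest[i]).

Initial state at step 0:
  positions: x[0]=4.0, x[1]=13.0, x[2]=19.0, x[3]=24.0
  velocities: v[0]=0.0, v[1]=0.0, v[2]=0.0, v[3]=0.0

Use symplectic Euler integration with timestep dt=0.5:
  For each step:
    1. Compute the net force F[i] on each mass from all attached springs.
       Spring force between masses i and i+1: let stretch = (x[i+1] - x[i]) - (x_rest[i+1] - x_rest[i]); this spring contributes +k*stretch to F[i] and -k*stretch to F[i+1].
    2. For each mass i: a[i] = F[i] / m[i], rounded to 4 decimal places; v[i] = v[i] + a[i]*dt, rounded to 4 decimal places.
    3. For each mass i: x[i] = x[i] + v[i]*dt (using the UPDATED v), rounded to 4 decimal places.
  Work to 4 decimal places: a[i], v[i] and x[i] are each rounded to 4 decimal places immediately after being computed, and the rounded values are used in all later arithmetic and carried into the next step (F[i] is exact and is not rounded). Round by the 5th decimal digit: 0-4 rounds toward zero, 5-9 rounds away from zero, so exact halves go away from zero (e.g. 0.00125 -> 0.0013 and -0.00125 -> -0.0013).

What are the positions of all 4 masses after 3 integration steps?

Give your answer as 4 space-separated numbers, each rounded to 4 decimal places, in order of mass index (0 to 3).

Answer: 7.2032 11.4688 17.9297 24.9297

Derivation:
Step 0: x=[4.0000 13.0000 19.0000 24.0000] v=[0.0000 0.0000 0.0000 0.0000]
Step 1: x=[4.7500 12.6250 18.7500 24.2500] v=[1.5000 -0.7500 -0.5000 0.5000]
Step 2: x=[5.9688 12.0313 18.3438 24.6250] v=[2.4375 -1.1875 -0.8125 0.7500]
Step 3: x=[7.2032 11.4688 17.9297 24.9297] v=[2.4688 -1.1250 -0.8282 0.6094]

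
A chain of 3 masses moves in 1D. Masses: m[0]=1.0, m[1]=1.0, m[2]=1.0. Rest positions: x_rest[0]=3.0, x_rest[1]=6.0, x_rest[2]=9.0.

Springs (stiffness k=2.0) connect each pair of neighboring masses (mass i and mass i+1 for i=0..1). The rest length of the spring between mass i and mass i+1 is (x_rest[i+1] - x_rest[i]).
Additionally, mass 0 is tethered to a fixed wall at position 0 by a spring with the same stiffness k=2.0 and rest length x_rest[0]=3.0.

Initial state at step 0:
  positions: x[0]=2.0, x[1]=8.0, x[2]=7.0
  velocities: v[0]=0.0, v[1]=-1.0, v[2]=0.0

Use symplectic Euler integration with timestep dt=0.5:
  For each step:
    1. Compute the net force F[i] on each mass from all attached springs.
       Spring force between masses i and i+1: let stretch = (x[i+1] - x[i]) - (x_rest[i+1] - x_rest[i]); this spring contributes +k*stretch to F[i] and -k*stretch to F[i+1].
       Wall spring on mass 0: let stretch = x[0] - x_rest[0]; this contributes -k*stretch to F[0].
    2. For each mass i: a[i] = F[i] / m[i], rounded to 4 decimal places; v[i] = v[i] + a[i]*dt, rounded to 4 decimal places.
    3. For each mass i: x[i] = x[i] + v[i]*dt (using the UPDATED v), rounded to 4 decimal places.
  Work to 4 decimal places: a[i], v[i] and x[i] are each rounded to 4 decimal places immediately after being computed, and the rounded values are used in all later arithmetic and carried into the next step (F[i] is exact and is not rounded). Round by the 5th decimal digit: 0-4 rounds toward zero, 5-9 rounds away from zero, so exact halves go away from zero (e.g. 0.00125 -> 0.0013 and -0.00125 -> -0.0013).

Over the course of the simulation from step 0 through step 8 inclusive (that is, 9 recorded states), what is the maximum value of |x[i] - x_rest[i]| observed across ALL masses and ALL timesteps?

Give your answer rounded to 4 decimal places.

Answer: 3.5000

Derivation:
Step 0: x=[2.0000 8.0000 7.0000] v=[0.0000 -1.0000 0.0000]
Step 1: x=[4.0000 4.0000 9.0000] v=[4.0000 -8.0000 4.0000]
Step 2: x=[4.0000 2.5000 10.0000] v=[0.0000 -3.0000 2.0000]
Step 3: x=[1.2500 5.5000 8.7500] v=[-5.5000 6.0000 -2.5000]
Step 4: x=[0.0000 8.0000 7.3750] v=[-2.5000 5.0000 -2.7500]
Step 5: x=[2.7500 6.1875 7.8125] v=[5.5000 -3.6250 0.8750]
Step 6: x=[5.8438 3.4688 8.9375] v=[6.1875 -5.4375 2.2500]
Step 7: x=[4.8282 4.6719 8.8282] v=[-2.0313 2.4062 -0.2187]
Step 8: x=[1.3203 8.0313 8.1407] v=[-7.0158 6.7188 -1.3750]
Max displacement = 3.5000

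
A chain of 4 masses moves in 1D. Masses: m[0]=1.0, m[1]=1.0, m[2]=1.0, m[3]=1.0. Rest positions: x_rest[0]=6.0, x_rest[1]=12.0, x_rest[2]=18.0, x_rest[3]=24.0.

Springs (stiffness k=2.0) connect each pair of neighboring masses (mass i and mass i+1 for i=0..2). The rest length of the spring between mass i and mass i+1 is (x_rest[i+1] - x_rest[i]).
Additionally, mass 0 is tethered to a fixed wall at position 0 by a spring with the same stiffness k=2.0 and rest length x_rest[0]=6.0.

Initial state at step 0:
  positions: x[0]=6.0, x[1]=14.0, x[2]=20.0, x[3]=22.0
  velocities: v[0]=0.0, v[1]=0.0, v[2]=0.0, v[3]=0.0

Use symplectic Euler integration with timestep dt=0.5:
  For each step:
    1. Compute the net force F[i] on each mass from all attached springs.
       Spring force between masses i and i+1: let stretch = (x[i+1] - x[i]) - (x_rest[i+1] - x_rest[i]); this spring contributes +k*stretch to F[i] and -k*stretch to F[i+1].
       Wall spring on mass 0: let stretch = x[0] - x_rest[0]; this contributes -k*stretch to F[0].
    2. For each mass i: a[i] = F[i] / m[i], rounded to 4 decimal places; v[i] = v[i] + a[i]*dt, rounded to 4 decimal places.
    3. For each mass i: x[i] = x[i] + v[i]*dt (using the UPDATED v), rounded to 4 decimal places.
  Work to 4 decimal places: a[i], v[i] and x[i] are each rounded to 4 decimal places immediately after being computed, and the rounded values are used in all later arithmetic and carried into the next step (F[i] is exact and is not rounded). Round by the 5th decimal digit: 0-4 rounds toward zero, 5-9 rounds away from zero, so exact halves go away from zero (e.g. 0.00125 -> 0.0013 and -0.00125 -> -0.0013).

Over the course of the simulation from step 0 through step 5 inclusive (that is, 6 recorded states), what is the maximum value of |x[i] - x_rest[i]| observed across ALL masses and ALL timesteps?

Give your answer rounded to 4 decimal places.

Answer: 2.8750

Derivation:
Step 0: x=[6.0000 14.0000 20.0000 22.0000] v=[0.0000 0.0000 0.0000 0.0000]
Step 1: x=[7.0000 13.0000 18.0000 24.0000] v=[2.0000 -2.0000 -4.0000 4.0000]
Step 2: x=[7.5000 11.5000 16.5000 26.0000] v=[1.0000 -3.0000 -3.0000 4.0000]
Step 3: x=[6.2500 10.5000 17.2500 26.2500] v=[-2.5000 -2.0000 1.5000 0.5000]
Step 4: x=[4.0000 10.7500 19.1250 25.0000] v=[-4.5000 0.5000 3.7500 -2.5000]
Step 5: x=[3.1250 11.8125 19.7500 23.8125] v=[-1.7500 2.1250 1.2500 -2.3750]
Max displacement = 2.8750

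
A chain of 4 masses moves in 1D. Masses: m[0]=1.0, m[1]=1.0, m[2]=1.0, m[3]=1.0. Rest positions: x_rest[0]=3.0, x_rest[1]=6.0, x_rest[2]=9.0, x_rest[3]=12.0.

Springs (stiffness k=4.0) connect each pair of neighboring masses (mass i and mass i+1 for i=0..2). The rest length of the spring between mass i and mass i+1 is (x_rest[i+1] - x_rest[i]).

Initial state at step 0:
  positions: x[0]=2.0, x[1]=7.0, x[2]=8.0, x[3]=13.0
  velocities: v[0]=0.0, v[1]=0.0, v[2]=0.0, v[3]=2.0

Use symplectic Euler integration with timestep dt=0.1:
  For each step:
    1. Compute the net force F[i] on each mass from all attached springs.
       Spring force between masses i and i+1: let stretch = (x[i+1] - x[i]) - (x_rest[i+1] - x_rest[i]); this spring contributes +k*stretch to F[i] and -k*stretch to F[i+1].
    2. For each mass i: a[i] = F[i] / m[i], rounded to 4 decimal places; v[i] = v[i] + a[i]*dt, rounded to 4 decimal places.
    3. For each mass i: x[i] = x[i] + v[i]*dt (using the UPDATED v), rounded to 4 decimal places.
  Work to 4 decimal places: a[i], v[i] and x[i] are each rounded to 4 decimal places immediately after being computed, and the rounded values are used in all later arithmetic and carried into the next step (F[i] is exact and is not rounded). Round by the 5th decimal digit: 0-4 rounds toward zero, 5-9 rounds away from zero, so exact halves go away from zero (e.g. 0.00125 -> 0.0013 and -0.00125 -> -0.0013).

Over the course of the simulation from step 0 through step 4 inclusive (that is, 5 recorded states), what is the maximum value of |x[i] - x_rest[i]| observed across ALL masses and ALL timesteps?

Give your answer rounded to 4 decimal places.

Answer: 1.1616

Derivation:
Step 0: x=[2.0000 7.0000 8.0000 13.0000] v=[0.0000 0.0000 0.0000 2.0000]
Step 1: x=[2.0800 6.8400 8.1600 13.1200] v=[0.8000 -1.6000 1.6000 1.2000]
Step 2: x=[2.2304 6.5424 8.4656 13.1616] v=[1.5040 -2.9760 3.0560 0.4160]
Step 3: x=[2.4333 6.1493 8.8821 13.1354] v=[2.0288 -3.9315 4.1651 -0.2624]
Step 4: x=[2.6648 5.7168 9.3594 13.0590] v=[2.3152 -4.3248 4.7733 -0.7637]
Max displacement = 1.1616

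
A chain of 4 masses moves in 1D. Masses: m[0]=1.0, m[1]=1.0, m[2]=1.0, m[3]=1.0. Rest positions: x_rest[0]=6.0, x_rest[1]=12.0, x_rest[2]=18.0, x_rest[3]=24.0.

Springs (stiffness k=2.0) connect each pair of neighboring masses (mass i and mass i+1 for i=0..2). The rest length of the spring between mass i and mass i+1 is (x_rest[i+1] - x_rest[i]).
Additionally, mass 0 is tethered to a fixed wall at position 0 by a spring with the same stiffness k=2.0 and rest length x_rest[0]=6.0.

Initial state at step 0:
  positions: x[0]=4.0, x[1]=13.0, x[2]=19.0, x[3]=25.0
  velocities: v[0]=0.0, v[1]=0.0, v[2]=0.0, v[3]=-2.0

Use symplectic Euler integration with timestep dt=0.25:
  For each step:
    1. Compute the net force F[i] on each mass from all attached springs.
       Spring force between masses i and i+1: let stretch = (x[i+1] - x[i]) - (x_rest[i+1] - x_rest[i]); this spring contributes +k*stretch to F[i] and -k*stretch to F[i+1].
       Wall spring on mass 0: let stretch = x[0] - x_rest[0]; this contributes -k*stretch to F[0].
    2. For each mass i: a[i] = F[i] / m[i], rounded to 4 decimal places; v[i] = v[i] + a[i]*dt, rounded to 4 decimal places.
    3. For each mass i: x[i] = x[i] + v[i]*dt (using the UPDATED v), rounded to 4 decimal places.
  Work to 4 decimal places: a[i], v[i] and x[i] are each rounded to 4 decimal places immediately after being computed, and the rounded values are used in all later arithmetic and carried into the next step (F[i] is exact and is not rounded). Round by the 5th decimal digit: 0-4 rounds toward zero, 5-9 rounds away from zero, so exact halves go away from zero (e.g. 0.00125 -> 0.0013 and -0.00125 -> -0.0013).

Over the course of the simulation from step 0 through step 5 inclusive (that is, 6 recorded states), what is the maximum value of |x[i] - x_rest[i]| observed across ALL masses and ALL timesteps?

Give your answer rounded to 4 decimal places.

Step 0: x=[4.0000 13.0000 19.0000 25.0000] v=[0.0000 0.0000 0.0000 -2.0000]
Step 1: x=[4.6250 12.6250 19.0000 24.5000] v=[2.5000 -1.5000 0.0000 -2.0000]
Step 2: x=[5.6719 12.0469 18.8906 24.0625] v=[4.1875 -2.3125 -0.4375 -1.7500]
Step 3: x=[6.8067 11.5274 18.5723 23.7285] v=[4.5391 -2.0782 -1.2734 -1.3360]
Step 4: x=[7.6807 11.2984 18.0179 23.5000] v=[3.4961 -0.9161 -2.2178 -0.9141]
Step 5: x=[8.0469 11.4571 17.3088 23.3362] v=[1.4646 0.6348 -2.8365 -0.6552]
Max displacement = 2.0469

Answer: 2.0469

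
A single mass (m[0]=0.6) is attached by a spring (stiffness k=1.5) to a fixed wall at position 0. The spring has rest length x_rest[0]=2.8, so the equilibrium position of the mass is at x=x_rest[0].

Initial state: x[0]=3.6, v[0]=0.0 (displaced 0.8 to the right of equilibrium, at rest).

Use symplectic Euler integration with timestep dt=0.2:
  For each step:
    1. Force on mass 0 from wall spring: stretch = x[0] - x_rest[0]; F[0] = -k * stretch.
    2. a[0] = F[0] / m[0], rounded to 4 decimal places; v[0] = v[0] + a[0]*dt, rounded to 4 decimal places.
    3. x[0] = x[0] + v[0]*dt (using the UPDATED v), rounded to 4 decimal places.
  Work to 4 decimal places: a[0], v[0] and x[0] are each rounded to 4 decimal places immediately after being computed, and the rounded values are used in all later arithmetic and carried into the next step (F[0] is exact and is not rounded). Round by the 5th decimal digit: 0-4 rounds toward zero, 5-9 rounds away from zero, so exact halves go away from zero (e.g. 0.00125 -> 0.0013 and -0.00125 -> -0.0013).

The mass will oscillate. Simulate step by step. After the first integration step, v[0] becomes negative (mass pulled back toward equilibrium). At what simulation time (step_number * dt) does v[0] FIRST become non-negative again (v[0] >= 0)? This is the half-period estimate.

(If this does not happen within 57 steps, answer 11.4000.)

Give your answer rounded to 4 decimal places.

Answer: 2.0000

Derivation:
Step 0: x=[3.6000] v=[0.0000]
Step 1: x=[3.5200] v=[-0.4000]
Step 2: x=[3.3680] v=[-0.7600]
Step 3: x=[3.1592] v=[-1.0440]
Step 4: x=[2.9145] v=[-1.2236]
Step 5: x=[2.6583] v=[-1.2809]
Step 6: x=[2.4163] v=[-1.2100]
Step 7: x=[2.2127] v=[-1.0181]
Step 8: x=[2.0678] v=[-0.7244]
Step 9: x=[1.9961] v=[-0.3583]
Step 10: x=[2.0048] v=[0.0437]
First v>=0 after going negative at step 10, time=2.0000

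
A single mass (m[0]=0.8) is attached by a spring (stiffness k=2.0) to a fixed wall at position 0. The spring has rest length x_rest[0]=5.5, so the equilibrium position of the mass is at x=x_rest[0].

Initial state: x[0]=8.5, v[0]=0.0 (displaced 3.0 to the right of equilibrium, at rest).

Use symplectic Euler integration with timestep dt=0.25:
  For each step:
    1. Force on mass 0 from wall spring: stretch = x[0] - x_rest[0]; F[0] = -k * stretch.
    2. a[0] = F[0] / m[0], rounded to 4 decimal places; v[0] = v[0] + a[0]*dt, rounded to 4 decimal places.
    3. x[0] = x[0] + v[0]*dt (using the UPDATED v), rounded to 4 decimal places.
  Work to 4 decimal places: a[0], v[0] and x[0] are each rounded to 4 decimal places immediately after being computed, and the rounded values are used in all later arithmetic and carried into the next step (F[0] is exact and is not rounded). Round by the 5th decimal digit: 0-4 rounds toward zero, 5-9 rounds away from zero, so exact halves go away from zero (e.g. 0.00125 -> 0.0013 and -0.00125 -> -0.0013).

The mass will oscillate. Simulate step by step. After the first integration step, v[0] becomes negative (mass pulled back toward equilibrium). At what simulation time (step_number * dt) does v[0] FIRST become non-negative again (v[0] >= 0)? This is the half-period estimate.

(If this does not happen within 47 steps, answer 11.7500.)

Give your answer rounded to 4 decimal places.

Answer: 2.0000

Derivation:
Step 0: x=[8.5000] v=[0.0000]
Step 1: x=[8.0313] v=[-1.8750]
Step 2: x=[7.1670] v=[-3.4571]
Step 3: x=[6.0423] v=[-4.4990]
Step 4: x=[4.8328] v=[-4.8380]
Step 5: x=[3.7276] v=[-4.4210]
Step 6: x=[2.8993] v=[-3.3133]
Step 7: x=[2.4773] v=[-1.6879]
Step 8: x=[2.5276] v=[0.2013]
First v>=0 after going negative at step 8, time=2.0000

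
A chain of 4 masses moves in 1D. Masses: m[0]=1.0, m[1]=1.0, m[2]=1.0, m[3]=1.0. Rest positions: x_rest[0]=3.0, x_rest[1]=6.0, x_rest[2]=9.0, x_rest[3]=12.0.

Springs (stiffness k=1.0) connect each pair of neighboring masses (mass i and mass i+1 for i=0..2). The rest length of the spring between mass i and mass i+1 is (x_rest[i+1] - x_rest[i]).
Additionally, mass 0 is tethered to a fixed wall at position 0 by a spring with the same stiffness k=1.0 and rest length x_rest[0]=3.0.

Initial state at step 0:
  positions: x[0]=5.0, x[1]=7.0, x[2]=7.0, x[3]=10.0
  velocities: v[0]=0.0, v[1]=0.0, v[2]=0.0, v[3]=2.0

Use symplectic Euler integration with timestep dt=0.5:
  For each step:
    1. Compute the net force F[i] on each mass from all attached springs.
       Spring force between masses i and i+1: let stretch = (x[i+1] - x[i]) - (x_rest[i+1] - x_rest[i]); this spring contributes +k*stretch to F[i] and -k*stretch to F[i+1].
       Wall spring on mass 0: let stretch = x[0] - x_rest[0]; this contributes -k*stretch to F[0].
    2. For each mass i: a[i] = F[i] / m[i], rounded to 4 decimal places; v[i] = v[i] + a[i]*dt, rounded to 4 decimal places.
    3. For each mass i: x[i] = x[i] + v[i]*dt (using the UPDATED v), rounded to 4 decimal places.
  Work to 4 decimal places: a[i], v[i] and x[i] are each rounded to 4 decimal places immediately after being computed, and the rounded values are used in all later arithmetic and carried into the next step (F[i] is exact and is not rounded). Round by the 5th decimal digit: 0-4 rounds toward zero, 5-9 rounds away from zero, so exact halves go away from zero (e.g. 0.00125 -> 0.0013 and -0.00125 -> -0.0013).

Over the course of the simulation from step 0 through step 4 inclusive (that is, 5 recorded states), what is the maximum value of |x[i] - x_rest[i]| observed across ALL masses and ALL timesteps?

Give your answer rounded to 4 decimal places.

Step 0: x=[5.0000 7.0000 7.0000 10.0000] v=[0.0000 0.0000 0.0000 2.0000]
Step 1: x=[4.2500 6.5000 7.7500 11.0000] v=[-1.5000 -1.0000 1.5000 2.0000]
Step 2: x=[3.0000 5.7500 9.0000 11.9375] v=[-2.5000 -1.5000 2.5000 1.8750]
Step 3: x=[1.6875 5.1250 10.1719 12.8907] v=[-2.6250 -1.2500 2.3438 1.9063]
Step 4: x=[0.8125 4.9024 10.7618 13.9142] v=[-1.7500 -0.4453 1.1798 2.0469]
Max displacement = 2.1875

Answer: 2.1875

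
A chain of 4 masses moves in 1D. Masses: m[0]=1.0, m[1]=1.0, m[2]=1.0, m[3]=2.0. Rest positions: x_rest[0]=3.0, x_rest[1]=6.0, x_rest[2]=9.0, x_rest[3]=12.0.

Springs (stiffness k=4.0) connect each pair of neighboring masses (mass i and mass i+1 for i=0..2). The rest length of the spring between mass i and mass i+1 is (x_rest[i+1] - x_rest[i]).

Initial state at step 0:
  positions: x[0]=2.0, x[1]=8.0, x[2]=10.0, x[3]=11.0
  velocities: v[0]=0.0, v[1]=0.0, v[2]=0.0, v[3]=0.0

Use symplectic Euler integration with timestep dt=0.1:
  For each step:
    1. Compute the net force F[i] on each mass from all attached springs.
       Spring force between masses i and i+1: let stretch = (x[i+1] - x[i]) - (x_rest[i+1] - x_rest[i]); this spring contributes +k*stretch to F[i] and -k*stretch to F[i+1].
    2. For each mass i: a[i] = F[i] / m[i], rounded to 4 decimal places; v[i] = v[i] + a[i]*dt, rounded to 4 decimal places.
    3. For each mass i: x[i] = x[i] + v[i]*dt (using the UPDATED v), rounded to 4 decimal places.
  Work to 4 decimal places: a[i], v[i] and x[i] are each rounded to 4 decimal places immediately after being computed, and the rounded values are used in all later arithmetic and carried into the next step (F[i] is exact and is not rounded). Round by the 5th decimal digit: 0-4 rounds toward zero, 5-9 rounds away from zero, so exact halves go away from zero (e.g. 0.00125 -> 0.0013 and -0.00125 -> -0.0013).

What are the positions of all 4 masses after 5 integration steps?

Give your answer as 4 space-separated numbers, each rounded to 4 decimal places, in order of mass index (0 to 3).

Answer: 3.4374 6.1118 9.3626 11.5441

Derivation:
Step 0: x=[2.0000 8.0000 10.0000 11.0000] v=[0.0000 0.0000 0.0000 0.0000]
Step 1: x=[2.1200 7.8400 9.9600 11.0400] v=[1.2000 -1.6000 -0.4000 0.4000]
Step 2: x=[2.3488 7.5360 9.8784 11.1184] v=[2.2880 -3.0400 -0.8160 0.7840]
Step 3: x=[2.6651 7.1182 9.7527 11.2320] v=[3.1629 -4.1779 -1.2570 1.1360]
Step 4: x=[3.0395 6.6277 9.5808 11.3760] v=[3.7441 -4.9053 -1.7191 1.4401]
Step 5: x=[3.4374 6.1118 9.3626 11.5441] v=[3.9794 -5.1593 -2.1823 1.6811]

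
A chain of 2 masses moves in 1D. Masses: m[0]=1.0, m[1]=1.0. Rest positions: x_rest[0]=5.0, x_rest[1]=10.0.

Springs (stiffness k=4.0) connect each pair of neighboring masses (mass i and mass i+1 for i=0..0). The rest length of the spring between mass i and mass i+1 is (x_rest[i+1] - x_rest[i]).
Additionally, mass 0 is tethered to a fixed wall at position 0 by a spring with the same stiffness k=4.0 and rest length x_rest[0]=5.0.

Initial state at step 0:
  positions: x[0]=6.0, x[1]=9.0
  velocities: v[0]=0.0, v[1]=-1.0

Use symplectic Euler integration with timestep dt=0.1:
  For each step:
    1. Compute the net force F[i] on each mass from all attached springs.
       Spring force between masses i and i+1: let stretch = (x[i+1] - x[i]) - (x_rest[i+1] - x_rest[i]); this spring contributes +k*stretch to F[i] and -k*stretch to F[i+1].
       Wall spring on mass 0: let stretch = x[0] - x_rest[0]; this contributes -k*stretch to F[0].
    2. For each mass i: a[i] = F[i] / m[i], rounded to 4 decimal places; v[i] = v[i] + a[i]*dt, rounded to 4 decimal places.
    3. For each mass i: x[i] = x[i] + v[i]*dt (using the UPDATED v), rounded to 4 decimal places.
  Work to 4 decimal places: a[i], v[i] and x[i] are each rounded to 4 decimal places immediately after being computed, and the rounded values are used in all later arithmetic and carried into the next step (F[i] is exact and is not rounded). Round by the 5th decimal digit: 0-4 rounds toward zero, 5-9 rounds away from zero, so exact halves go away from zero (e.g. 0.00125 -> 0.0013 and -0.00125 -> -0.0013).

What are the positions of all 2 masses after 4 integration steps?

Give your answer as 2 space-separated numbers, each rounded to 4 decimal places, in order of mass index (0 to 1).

Step 0: x=[6.0000 9.0000] v=[0.0000 -1.0000]
Step 1: x=[5.8800 8.9800] v=[-1.2000 -0.2000]
Step 2: x=[5.6488 9.0360] v=[-2.3120 0.5600]
Step 3: x=[5.3271 9.1565] v=[-3.2166 1.2051]
Step 4: x=[4.9455 9.3238] v=[-3.8157 1.6733]

Answer: 4.9455 9.3238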